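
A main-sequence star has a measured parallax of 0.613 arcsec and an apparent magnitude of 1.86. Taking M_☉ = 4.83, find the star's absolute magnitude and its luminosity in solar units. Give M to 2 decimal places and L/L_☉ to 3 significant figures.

d = 1/p = 1/0.613″ = 1.631 pc
M = m − 5 log₁₀ d + 5 = 1.86 − 5·0.2125 + 5 = 5.797
M − M_☉ = 5.797 − 4.83 = 0.967
L/L_☉ = 10^(−0.4 × 0.967) = 0.4103

M ≈ 5.80; L/L_☉ ≈ 0.410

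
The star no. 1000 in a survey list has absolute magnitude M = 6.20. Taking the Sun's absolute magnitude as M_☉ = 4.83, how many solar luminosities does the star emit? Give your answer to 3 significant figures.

L/L_☉ ≈ 0.283

M − M_☉ = 6.20 − 4.83 = 1.370
L/L_☉ = 10^(−0.4 (M − M_☉)) = 10^-0.548 = 0.2831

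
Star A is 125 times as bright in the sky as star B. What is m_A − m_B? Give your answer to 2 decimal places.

m_A − m_B ≈ -5.24

Pogson: Δm = −2.5 log₁₀(ratio) = −2.5 log₁₀(125) = −2.5 × 2.0969 = -5.242
Star A is brighter, so it has the smaller magnitude: the difference is negative.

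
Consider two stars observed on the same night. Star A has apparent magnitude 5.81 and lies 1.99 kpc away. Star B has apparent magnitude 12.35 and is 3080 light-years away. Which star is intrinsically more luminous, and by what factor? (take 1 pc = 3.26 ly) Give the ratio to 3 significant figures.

Star A: d = 1.99 kpc = 1990 pc
Star A: M = m − 5 log₁₀ d + 5 = 5.81 − 5·3.2989 + 5 = -5.684
Star B: d = 3080 ly / 3.26 = 944.8 pc
Star B: M = m − 5 log₁₀ d + 5 = 12.35 − 5·2.9753 + 5 = 2.473
ΔM = M_A − M_B = -5.684 − (2.473) = -8.158; smaller M is more luminous → Star A.
L ratio = 10^(0.4 |ΔM|) = 10^3.263 = 1832

Star A is more luminous, by a factor of 1830.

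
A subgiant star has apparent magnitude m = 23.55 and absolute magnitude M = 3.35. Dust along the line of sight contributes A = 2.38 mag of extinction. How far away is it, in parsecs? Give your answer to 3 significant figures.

m − M = 5 log₁₀(d/10 pc) + A  ⇒  23.55 − (3.35) − 2.38 = 5 log₁₀(d/10)
17.820 = 5 log₁₀(d/10)
log₁₀ d = (m − M − A)/5 + 1 = 4.5640
d = 10^4.5640 = 36640 pc

d ≈ 36600 pc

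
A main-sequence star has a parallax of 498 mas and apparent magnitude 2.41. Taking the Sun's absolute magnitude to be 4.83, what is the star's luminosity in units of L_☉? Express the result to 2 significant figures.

d = 1/p = 1000/498 mas = 2.008 pc
M = m − 5 log₁₀ d + 5 = 2.41 − 5·0.3028 + 5 = 5.896
M − M_☉ = 5.896 − 4.83 = 1.066
L/L_☉ = 10^(−0.4 × 1.066) = 0.3746

L/L_☉ ≈ 0.37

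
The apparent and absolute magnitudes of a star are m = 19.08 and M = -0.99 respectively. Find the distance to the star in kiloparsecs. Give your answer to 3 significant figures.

d ≈ 103 kpc

μ = m − M = 20.070
m − M = 5 log₁₀ d − 5
log₁₀ d = (m − M)/5 + 1 = 5.0140
d = 10^5.0140 = 103300 pc
= 103.3 kpc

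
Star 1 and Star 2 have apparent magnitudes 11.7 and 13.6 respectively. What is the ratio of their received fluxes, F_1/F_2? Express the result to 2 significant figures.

Magnitude difference = -1.9
Flux ratio = 10^(−0.4 Δm) = 10^(−0.4 × -1.9) = 10^0.760 = 5.754

F_1/F_2 ≈ 5.8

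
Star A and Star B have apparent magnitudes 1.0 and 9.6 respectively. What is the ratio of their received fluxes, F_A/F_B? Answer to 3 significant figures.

F_A/F_B ≈ 2750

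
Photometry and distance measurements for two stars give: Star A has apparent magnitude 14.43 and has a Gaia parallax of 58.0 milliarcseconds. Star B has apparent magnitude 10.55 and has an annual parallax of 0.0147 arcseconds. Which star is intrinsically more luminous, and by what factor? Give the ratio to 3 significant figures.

Star B is more luminous, by a factor of 555.

Star A: p = 58.0 mas = 0.0580″ → d = 1/p = 17.24 pc
Star A: M = m − 5 log₁₀ d + 5 = 14.43 − 5·1.2366 + 5 = 13.247
Star B: d = 1/p = 1/0.0147″ = 68.03 pc
Star B: M = m − 5 log₁₀ d + 5 = 10.55 − 5·1.8327 + 5 = 6.387
ΔM = M_A − M_B = 13.247 − (6.387) = 6.861; smaller M is more luminous → Star B.
L ratio = 10^(0.4 |ΔM|) = 10^2.744 = 554.9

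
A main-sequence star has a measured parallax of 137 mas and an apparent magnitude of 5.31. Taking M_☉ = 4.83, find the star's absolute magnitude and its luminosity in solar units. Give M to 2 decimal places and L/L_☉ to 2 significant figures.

d = 1/p = 1000/137 mas = 7.299 pc
M = m − 5 log₁₀ d + 5 = 5.31 − 5·0.8633 + 5 = 5.994
M − M_☉ = 5.994 − 4.83 = 1.164
L/L_☉ = 10^(−0.4 × 1.164) = 0.3424

M ≈ 5.99; L/L_☉ ≈ 0.34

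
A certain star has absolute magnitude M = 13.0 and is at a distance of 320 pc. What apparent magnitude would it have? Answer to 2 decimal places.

m ≈ 20.53

m = M + 5 log₁₀ d − 5 = 13.0 + 5·2.5051 − 5 = 20.526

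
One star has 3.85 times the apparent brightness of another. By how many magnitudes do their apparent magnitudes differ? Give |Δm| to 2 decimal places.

Pogson: Δm = −2.5 log₁₀(ratio) = −2.5 log₁₀(3.85) = −2.5 × 0.5855 = -1.464

|Δm| ≈ 1.46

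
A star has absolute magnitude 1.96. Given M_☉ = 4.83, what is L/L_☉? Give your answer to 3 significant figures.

L/L_☉ ≈ 14.1

M − M_☉ = 1.96 − 4.83 = -2.870
L/L_☉ = 10^(−0.4 (M − M_☉)) = 10^1.148 = 14.06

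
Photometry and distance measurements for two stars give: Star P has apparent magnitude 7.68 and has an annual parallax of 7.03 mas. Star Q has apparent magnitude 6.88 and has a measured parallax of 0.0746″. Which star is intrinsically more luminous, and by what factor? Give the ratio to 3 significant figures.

Star P is more luminous, by a factor of 53.9.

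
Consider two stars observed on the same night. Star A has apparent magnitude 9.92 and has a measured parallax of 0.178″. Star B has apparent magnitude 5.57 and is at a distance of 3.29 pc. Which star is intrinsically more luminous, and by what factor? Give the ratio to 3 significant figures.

Star A: d = 1/p = 1/0.178″ = 5.618 pc
Star A: M = m − 5 log₁₀ d + 5 = 9.92 − 5·0.7496 + 5 = 11.172
Star B: M = m − 5 log₁₀ d + 5 = 5.57 − 5·0.5172 + 5 = 7.984
ΔM = M_A − M_B = 11.172 − (7.984) = 3.188; smaller M is more luminous → Star B.
L ratio = 10^(0.4 |ΔM|) = 10^1.275 = 18.85

Star B is more luminous, by a factor of 18.8.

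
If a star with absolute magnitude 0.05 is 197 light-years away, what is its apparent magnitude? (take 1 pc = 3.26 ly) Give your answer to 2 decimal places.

d = 197 ly / 3.26 = 60.43 pc
m = M + 5 log₁₀ d − 5 = 0.05 + 5·1.7812 − 5 = 3.956

m ≈ 3.96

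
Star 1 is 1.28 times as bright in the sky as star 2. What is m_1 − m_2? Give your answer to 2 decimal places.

m_1 − m_2 ≈ -0.27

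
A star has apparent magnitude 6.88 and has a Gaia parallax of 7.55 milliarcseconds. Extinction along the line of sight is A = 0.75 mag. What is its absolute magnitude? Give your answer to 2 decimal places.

M ≈ 0.52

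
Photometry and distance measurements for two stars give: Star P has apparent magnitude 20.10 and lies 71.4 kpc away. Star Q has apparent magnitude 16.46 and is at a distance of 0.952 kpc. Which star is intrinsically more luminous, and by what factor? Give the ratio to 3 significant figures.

Star P: d = 71.4 kpc = 71400 pc
Star P: M = m − 5 log₁₀ d + 5 = 20.10 − 5·4.8537 + 5 = 0.832
Star Q: d = 0.952 kpc = 952.0 pc
Star Q: M = m − 5 log₁₀ d + 5 = 16.46 − 5·2.9786 + 5 = 6.567
ΔM = M_P − M_Q = 0.832 − (6.567) = -5.735; smaller M is more luminous → Star P.
L ratio = 10^(0.4 |ΔM|) = 10^2.294 = 196.8

Star P is more luminous, by a factor of 197.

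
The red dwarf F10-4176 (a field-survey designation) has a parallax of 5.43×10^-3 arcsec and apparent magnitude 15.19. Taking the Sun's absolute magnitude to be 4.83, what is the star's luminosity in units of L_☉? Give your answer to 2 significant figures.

L/L_☉ ≈ 0.024

d = 1/p = 1/5.43×10^-3″ = 184.2 pc
M = m − 5 log₁₀ d + 5 = 15.19 − 5·2.2652 + 5 = 8.864
M − M_☉ = 8.864 − 4.83 = 4.034
L/L_☉ = 10^(−0.4 × 4.034) = 0.02434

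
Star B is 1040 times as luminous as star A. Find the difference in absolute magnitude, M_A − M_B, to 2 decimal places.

M_A − M_B ≈ 7.54

Pogson: ΔM = −2.5 log₁₀(ratio) = −2.5 log₁₀(1040) = −2.5 × 3.0170 = -7.543
Star B is brighter so has the smaller magnitude: M_A − M_B is positive.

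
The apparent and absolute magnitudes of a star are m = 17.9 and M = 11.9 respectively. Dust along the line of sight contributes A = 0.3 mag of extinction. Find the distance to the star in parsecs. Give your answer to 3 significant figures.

d ≈ 138 pc

m − M = 5 log₁₀(d/10 pc) + A  ⇒  17.9 − (11.9) − 0.3 = 5 log₁₀(d/10)
5.700 = 5 log₁₀(d/10)
log₁₀ d = (m − M − A)/5 + 1 = 2.1400
d = 10^2.1400 = 138.0 pc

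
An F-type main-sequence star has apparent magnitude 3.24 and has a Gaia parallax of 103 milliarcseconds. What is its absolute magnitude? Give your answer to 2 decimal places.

M ≈ 3.30

p = 103 mas = 0.103″ → d = 1/p = 9.709 pc
5 log₁₀(d/10 pc) = 5 log₁₀(9.709) − 5 = -0.064
M = m − 5 log₁₀(d/10) = 3.24 + 0.064 = 3.304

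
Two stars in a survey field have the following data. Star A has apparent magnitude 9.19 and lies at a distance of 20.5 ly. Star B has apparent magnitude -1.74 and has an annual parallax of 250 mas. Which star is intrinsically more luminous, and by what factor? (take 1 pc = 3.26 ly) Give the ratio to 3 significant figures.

Star A: d = 20.5 ly / 3.26 = 6.288 pc
Star A: M = m − 5 log₁₀ d + 5 = 9.19 − 5·0.7985 + 5 = 10.197
Star B: p = 250 mas = 0.250″ → d = 1/p = 4.000 pc
Star B: M = m − 5 log₁₀ d + 5 = -1.74 − 5·0.6021 + 5 = 0.250
ΔM = M_A − M_B = 10.197 − (0.250) = 9.948; smaller M is more luminous → Star B.
L ratio = 10^(0.4 |ΔM|) = 10^3.979 = 9529

Star B is more luminous, by a factor of 9530.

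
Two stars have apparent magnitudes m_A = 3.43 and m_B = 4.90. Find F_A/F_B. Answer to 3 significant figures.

Δm = 3.43 − (4.90) = -1.47
Flux ratio = 10^(−0.4 Δm) = 10^(−0.4 × -1.47) = 10^0.588 = 3.873

F_A/F_B ≈ 3.87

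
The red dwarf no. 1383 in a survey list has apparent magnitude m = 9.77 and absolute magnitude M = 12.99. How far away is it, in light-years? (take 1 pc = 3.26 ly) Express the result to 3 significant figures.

d ≈ 7.40 ly

μ = m − M = -3.220
m − M = 5 log₁₀ d − 5
log₁₀ d = (m − M)/5 + 1 = 0.3560
d = 10^0.3560 = 2.270 pc
= 7.400 ly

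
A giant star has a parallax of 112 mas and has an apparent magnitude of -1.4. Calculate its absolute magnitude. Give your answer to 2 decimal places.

M ≈ -1.15

p = 112 mas = 0.112″ → d = 1/p = 8.929 pc
5 log₁₀(d/10 pc) = 5 log₁₀(8.929) − 5 = -0.246
M = m − 5 log₁₀(d/10) = -1.4 + 0.246 = -1.154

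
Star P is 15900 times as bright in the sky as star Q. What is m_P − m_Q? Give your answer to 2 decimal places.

m_P − m_Q ≈ -10.50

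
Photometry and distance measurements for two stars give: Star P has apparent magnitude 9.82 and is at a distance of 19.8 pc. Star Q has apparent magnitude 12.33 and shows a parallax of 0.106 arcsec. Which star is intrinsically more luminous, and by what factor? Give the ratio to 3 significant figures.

Star P is more luminous, by a factor of 44.5.

Star P: M = m − 5 log₁₀ d + 5 = 9.82 − 5·1.2967 + 5 = 8.337
Star Q: d = 1/p = 1/0.106″ = 9.434 pc
Star Q: M = m − 5 log₁₀ d + 5 = 12.33 − 5·0.9747 + 5 = 12.457
ΔM = M_P − M_Q = 8.337 − (12.457) = -4.120; smaller M is more luminous → Star P.
L ratio = 10^(0.4 |ΔM|) = 10^1.648 = 44.46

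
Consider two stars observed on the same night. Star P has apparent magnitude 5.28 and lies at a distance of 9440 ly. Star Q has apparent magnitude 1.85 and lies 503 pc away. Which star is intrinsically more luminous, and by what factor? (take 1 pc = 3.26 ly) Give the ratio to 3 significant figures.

Star P is more luminous, by a factor of 1.41.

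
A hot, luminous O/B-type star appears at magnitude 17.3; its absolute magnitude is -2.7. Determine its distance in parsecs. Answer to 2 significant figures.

d ≈ 100000 pc

Distance modulus: m − M = 17.3 − (-2.7) = 20.000
m − M = 5 log₁₀ d − 5
log₁₀ d = (m − M)/5 + 1 = 5.0000
d = 10^5.0000 = 100000 pc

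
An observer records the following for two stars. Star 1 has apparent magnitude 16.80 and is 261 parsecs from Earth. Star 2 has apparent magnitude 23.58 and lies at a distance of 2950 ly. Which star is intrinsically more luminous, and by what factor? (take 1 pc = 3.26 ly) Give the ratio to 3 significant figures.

Star 1: M = m − 5 log₁₀ d + 5 = 16.80 − 5·2.4166 + 5 = 9.717
Star 2: d = 2950 ly / 3.26 = 904.9 pc
Star 2: M = m − 5 log₁₀ d + 5 = 23.58 − 5·2.9566 + 5 = 13.797
ΔM = M_1 − M_2 = 9.717 − (13.797) = -4.080; smaller M is more luminous → Star 1.
L ratio = 10^(0.4 |ΔM|) = 10^1.632 = 42.86

Star 1 is more luminous, by a factor of 42.9.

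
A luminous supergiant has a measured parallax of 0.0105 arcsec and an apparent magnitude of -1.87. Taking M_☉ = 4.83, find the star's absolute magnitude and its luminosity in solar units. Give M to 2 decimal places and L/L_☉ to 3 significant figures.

M ≈ -6.76; L/L_☉ ≈ 43400

d = 1/p = 1/0.0105″ = 95.24 pc
M = m − 5 log₁₀ d + 5 = -1.87 − 5·1.9788 + 5 = -6.764
M − M_☉ = -6.764 − 4.83 = -11.594
L/L_☉ = 10^(−0.4 × -11.594) = 43410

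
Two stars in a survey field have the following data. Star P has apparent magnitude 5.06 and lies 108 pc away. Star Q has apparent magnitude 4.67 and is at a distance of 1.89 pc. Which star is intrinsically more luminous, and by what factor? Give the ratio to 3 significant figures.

Star P: M = m − 5 log₁₀ d + 5 = 5.06 − 5·2.0334 + 5 = -0.107
Star Q: M = m − 5 log₁₀ d + 5 = 4.67 − 5·0.2765 + 5 = 8.288
ΔM = M_P − M_Q = -0.107 − (8.288) = -8.395; smaller M is more luminous → Star P.
L ratio = 10^(0.4 |ΔM|) = 10^3.358 = 2280

Star P is more luminous, by a factor of 2280.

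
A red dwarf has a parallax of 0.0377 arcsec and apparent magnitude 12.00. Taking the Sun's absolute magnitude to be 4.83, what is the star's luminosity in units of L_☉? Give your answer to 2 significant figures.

d = 1/p = 1/0.0377″ = 26.53 pc
M = m − 5 log₁₀ d + 5 = 12.00 − 5·1.4237 + 5 = 9.882
M − M_☉ = 9.882 − 4.83 = 5.052
L/L_☉ = 10^(−0.4 × 5.052) = 9.535×10^-3

L/L_☉ ≈ 9.5×10^-3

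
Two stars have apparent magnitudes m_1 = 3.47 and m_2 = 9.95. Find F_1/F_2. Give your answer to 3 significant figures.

Δm = 3.47 − (9.95) = -6.48
Flux ratio = 10^(−0.4 Δm) = 10^(−0.4 × -6.48) = 10^2.592 = 390.8

F_1/F_2 ≈ 391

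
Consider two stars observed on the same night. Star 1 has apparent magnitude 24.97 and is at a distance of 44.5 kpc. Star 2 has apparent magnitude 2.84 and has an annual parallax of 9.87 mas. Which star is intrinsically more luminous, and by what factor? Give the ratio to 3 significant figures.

Star 1: d = 44.5 kpc = 44500 pc
Star 1: M = m − 5 log₁₀ d + 5 = 24.97 − 5·4.6484 + 5 = 6.728
Star 2: p = 9.87 mas = 9.87×10^-3″ → d = 1/p = 101.3 pc
Star 2: M = m − 5 log₁₀ d + 5 = 2.84 − 5·2.0057 + 5 = -2.188
ΔM = M_1 − M_2 = 6.728 − (-2.188) = 8.917; smaller M is more luminous → Star 2.
L ratio = 10^(0.4 |ΔM|) = 10^3.567 = 3687

Star 2 is more luminous, by a factor of 3690.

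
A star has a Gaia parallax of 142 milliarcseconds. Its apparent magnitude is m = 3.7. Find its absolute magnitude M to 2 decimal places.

p = 142 mas = 0.142″ → d = 1/p = 7.042 pc
5 log₁₀(d/10 pc) = 5 log₁₀(7.042) − 5 = -0.761
M = m − 5 log₁₀(d/10) = 3.7 + 0.761 = 4.461

M ≈ 4.46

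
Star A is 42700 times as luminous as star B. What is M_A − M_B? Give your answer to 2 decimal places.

M_A − M_B ≈ -11.58

Pogson: ΔM = −2.5 log₁₀(ratio) = −2.5 log₁₀(42700) = −2.5 × 4.6304 = -11.576
Star A is brighter, so it has the smaller magnitude: the difference is negative.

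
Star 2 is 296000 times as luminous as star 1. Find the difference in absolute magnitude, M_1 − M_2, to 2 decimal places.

Pogson: ΔM = −2.5 log₁₀(ratio) = −2.5 log₁₀(296000) = −2.5 × 5.4713 = -13.678
Star 2 is brighter so has the smaller magnitude: M_1 − M_2 is positive.

M_1 − M_2 ≈ 13.68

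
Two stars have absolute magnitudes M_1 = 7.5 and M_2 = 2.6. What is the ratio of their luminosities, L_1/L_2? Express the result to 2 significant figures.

L_1/L_2 ≈ 0.011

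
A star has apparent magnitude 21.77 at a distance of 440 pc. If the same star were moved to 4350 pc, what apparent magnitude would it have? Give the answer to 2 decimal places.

m ≈ 26.75

Flux ∝ 1/d², so Δm = 5 log₁₀(d₂/d₁) = 5 log₁₀(4350/440) = 4.975
m₂ = m₁ + Δm = 21.77 + (4.975) = 26.745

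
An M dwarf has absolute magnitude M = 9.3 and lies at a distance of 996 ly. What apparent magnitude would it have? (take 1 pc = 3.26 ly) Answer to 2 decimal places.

d = 996 ly / 3.26 = 305.5 pc
m = M + 5 log₁₀ d − 5 = 9.3 + 5·2.4850 − 5 = 16.725

m ≈ 16.73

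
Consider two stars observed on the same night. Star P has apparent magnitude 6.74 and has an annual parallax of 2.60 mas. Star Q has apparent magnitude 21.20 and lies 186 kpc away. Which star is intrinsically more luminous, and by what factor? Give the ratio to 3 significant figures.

Star P: p = 2.60 mas = 2.60×10^-3″ → d = 1/p = 384.6 pc
Star P: M = m − 5 log₁₀ d + 5 = 6.74 − 5·2.5850 + 5 = -1.185
Star Q: d = 186 kpc = 186000 pc
Star Q: M = m − 5 log₁₀ d + 5 = 21.20 − 5·5.2695 + 5 = -0.148
ΔM = M_P − M_Q = -1.185 − (-0.148) = -1.038; smaller M is more luminous → Star P.
L ratio = 10^(0.4 |ΔM|) = 10^0.415 = 2.600

Star P is more luminous, by a factor of 2.60.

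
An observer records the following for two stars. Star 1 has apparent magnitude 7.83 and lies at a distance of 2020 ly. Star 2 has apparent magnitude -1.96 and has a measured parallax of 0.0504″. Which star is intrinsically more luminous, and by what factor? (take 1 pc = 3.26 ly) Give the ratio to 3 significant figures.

Star 2 is more luminous, by a factor of 8.45.

Star 1: d = 2020 ly / 3.26 = 619.6 pc
Star 1: M = m − 5 log₁₀ d + 5 = 7.83 − 5·2.7921 + 5 = -1.131
Star 2: d = 1/p = 1/0.0504″ = 19.84 pc
Star 2: M = m − 5 log₁₀ d + 5 = -1.96 − 5·1.2976 + 5 = -3.448
ΔM = M_1 − M_2 = -1.131 − (-3.448) = 2.317; smaller M is more luminous → Star 2.
L ratio = 10^(0.4 |ΔM|) = 10^0.927 = 8.450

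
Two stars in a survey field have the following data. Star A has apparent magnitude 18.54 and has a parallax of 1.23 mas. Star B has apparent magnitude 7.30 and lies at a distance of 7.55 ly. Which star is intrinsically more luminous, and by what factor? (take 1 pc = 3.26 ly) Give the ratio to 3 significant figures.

Star A is more luminous, by a factor of 3.93.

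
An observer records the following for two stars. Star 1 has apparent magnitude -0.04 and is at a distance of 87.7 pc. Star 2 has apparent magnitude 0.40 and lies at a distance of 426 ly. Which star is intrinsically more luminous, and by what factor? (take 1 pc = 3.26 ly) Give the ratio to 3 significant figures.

Star 2 is more luminous, by a factor of 1.48.

Star 1: M = m − 5 log₁₀ d + 5 = -0.04 − 5·1.9430 + 5 = -4.755
Star 2: d = 426 ly / 3.26 = 130.7 pc
Star 2: M = m − 5 log₁₀ d + 5 = 0.40 − 5·2.1162 + 5 = -5.181
ΔM = M_1 − M_2 = -4.755 − (-5.181) = 0.426; smaller M is more luminous → Star 2.
L ratio = 10^(0.4 |ΔM|) = 10^0.170 = 1.480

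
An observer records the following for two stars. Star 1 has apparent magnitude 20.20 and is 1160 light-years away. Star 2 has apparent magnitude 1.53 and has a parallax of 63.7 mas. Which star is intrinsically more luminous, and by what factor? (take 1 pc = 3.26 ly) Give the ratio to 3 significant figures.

Star 2 is more luminous, by a factor of 57200.

Star 1: d = 1160 ly / 3.26 = 355.8 pc
Star 1: M = m − 5 log₁₀ d + 5 = 20.20 − 5·2.5512 + 5 = 12.444
Star 2: p = 63.7 mas = 0.0637″ → d = 1/p = 15.70 pc
Star 2: M = m − 5 log₁₀ d + 5 = 1.53 − 5·1.1959 + 5 = 0.551
ΔM = M_1 − M_2 = 12.444 − (0.551) = 11.893; smaller M is more luminous → Star 2.
L ratio = 10^(0.4 |ΔM|) = 10^4.757 = 57180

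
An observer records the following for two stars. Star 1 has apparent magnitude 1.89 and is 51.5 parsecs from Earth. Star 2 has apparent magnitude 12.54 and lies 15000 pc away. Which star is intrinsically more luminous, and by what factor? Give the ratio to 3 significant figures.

Star 1: M = m − 5 log₁₀ d + 5 = 1.89 − 5·1.7118 + 5 = -1.669
Star 2: M = m − 5 log₁₀ d + 5 = 12.54 − 5·4.1761 + 5 = -3.340
ΔM = M_1 − M_2 = -1.669 − (-3.340) = 1.671; smaller M is more luminous → Star 2.
L ratio = 10^(0.4 |ΔM|) = 10^0.669 = 4.662

Star 2 is more luminous, by a factor of 4.66.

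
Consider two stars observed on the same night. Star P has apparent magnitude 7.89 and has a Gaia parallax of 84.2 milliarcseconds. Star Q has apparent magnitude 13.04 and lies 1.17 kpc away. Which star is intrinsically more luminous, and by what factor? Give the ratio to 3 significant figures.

Star P: p = 84.2 mas = 0.0842″ → d = 1/p = 11.88 pc
Star P: M = m − 5 log₁₀ d + 5 = 7.89 − 5·1.0747 + 5 = 7.517
Star Q: d = 1.17 kpc = 1170 pc
Star Q: M = m − 5 log₁₀ d + 5 = 13.04 − 5·3.0682 + 5 = 2.699
ΔM = M_P − M_Q = 7.517 − (2.699) = 4.817; smaller M is more luminous → Star Q.
L ratio = 10^(0.4 |ΔM|) = 10^1.927 = 84.53

Star Q is more luminous, by a factor of 84.5.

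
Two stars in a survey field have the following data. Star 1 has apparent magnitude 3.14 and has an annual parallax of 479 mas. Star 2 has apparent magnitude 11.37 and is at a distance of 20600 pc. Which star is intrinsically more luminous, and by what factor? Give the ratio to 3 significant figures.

Star 2 is more luminous, by a factor of 49700.

Star 1: p = 479 mas = 0.479″ → d = 1/p = 2.088 pc
Star 1: M = m − 5 log₁₀ d + 5 = 3.14 − 5·0.3197 + 5 = 6.542
Star 2: M = m − 5 log₁₀ d + 5 = 11.37 − 5·4.3139 + 5 = -5.199
ΔM = M_1 − M_2 = 6.542 − (-5.199) = 11.741; smaller M is more luminous → Star 2.
L ratio = 10^(0.4 |ΔM|) = 10^4.696 = 49710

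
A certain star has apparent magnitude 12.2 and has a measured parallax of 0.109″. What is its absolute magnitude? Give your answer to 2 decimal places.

M ≈ 12.39

d = 1/p = 1/0.109″ = 9.174 pc
5 log₁₀(d/10 pc) = 5 log₁₀(9.174) − 5 = -0.187
M = m − 5 log₁₀(d/10) = 12.2 + 0.187 = 12.387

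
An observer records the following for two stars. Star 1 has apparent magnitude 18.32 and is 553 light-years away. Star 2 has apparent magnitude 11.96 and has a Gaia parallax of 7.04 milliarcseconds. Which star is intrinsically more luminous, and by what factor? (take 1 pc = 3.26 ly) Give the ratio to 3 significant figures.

Star 2 is more luminous, by a factor of 245.

Star 1: d = 553 ly / 3.26 = 169.6 pc
Star 1: M = m − 5 log₁₀ d + 5 = 18.32 − 5·2.2295 + 5 = 12.172
Star 2: p = 7.04 mas = 7.04×10^-3″ → d = 1/p = 142.0 pc
Star 2: M = m − 5 log₁₀ d + 5 = 11.96 − 5·2.1524 + 5 = 6.198
ΔM = M_1 − M_2 = 12.172 − (6.198) = 5.975; smaller M is more luminous → Star 2.
L ratio = 10^(0.4 |ΔM|) = 10^2.390 = 245.4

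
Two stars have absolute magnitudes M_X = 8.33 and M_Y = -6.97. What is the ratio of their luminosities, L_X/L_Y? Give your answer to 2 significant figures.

ΔM = M_X − M_Y = 15.30
L_X/L_Y = 10^(−0.4 ΔM) = 10^-6.120 = 7.586×10^-7

L_X/L_Y ≈ 7.6×10^-7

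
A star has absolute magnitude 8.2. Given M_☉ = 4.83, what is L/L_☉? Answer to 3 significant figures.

L/L_☉ ≈ 0.0449

M − M_☉ = 8.2 − 4.83 = 3.370
L/L_☉ = 10^(−0.4 (M − M_☉)) = 10^-1.348 = 0.04487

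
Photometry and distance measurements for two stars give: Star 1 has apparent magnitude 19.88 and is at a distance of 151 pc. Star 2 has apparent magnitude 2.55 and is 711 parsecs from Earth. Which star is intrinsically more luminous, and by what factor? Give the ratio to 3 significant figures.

Star 2 is more luminous, by a factor of 1.90×10^8.

Star 1: M = m − 5 log₁₀ d + 5 = 19.88 − 5·2.1790 + 5 = 13.985
Star 2: M = m − 5 log₁₀ d + 5 = 2.55 − 5·2.8519 + 5 = -6.709
ΔM = M_1 − M_2 = 13.985 − (-6.709) = 20.694; smaller M is more luminous → Star 2.
L ratio = 10^(0.4 |ΔM|) = 10^8.278 = 1.896×10^8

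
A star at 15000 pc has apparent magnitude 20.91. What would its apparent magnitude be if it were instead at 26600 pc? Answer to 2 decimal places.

m ≈ 22.15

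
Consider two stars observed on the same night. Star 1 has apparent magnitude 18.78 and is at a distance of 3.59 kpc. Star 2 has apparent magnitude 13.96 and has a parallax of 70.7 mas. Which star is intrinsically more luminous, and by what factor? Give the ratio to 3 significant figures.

Star 1 is more luminous, by a factor of 760.

Star 1: d = 3.59 kpc = 3590 pc
Star 1: M = m − 5 log₁₀ d + 5 = 18.78 − 5·3.5551 + 5 = 6.005
Star 2: p = 70.7 mas = 0.0707″ → d = 1/p = 14.14 pc
Star 2: M = m − 5 log₁₀ d + 5 = 13.96 − 5·1.1506 + 5 = 13.207
ΔM = M_1 − M_2 = 6.005 − (13.207) = -7.203; smaller M is more luminous → Star 1.
L ratio = 10^(0.4 |ΔM|) = 10^2.881 = 760.4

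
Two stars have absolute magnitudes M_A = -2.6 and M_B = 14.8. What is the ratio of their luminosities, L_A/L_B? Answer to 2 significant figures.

L_A/L_B ≈ 9.1×10^6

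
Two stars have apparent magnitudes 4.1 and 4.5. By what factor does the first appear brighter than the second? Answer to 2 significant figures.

Magnitude difference = -0.4
Flux ratio = 10^(−0.4 Δm) = 10^(−0.4 × -0.4) = 10^0.160 = 1.445

1.4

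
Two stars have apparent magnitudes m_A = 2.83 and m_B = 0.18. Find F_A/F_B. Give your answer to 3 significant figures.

F_A/F_B ≈ 0.0871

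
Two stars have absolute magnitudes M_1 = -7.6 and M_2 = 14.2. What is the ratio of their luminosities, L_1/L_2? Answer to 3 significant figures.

L_1/L_2 ≈ 5.25×10^8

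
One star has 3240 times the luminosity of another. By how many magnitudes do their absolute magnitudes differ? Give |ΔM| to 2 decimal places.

Pogson: ΔM = −2.5 log₁₀(ratio) = −2.5 log₁₀(3240) = −2.5 × 3.5105 = -8.776

|ΔM| ≈ 8.78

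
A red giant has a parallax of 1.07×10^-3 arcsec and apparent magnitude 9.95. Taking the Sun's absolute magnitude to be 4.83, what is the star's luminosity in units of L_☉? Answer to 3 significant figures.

L/L_☉ ≈ 78.2

d = 1/p = 1/1.07×10^-3″ = 934.6 pc
M = m − 5 log₁₀ d + 5 = 9.95 − 5·2.9706 + 5 = 0.097
M − M_☉ = 0.097 − 4.83 = -4.733
L/L_☉ = 10^(−0.4 × -4.733) = 78.20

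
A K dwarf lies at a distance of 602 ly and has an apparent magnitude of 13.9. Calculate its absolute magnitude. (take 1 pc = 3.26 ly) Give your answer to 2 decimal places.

M ≈ 7.57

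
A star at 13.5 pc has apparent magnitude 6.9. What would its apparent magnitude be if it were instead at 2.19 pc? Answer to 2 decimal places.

Flux ∝ 1/d², so Δm = 5 log₁₀(d₂/d₁) = 5 log₁₀(2.19/13.5) = -3.949
m₂ = m₁ + Δm = 6.9 + (-3.949) = 2.951

m ≈ 2.95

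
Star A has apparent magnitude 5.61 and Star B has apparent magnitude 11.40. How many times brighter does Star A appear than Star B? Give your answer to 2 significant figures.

210

Δm = 5.61 − (11.40) = -5.79
Flux ratio = 10^(−0.4 Δm) = 10^(−0.4 × -5.79) = 10^2.316 = 207.0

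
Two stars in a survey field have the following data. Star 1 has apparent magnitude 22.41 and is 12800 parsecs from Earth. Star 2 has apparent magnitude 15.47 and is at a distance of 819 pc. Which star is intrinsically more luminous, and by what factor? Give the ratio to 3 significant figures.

Star 2 is more luminous, by a factor of 2.44.

Star 1: M = m − 5 log₁₀ d + 5 = 22.41 − 5·4.1072 + 5 = 6.874
Star 2: M = m − 5 log₁₀ d + 5 = 15.47 − 5·2.9133 + 5 = 5.904
ΔM = M_1 − M_2 = 6.874 − (5.904) = 0.970; smaller M is more luminous → Star 2.
L ratio = 10^(0.4 |ΔM|) = 10^0.388 = 2.444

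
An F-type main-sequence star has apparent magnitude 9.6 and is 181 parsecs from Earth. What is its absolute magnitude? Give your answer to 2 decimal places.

5 log₁₀(d/10 pc) = 5 log₁₀(181.0) − 5 = 6.288
M = m − 5 log₁₀(d/10) = 9.6 − 6.288 = 3.312

M ≈ 3.31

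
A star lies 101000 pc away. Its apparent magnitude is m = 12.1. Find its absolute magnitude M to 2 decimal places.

5 log₁₀(d/10 pc) = 5 log₁₀(101000) − 5 = 20.022
M = m − 5 log₁₀(d/10) = 12.1 − 20.022 = -7.922

M ≈ -7.92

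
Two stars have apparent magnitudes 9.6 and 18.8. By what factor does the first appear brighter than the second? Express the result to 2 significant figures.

4800

Δm = 9.6 − (18.8) = -9.2
Flux ratio = 10^(−0.4 Δm) = 10^(−0.4 × -9.2) = 10^3.680 = 4786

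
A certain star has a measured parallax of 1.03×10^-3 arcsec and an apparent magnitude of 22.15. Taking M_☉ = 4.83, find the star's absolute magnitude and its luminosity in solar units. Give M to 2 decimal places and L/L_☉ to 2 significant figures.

M ≈ 12.21; L/L_☉ ≈ 1.1×10^-3

d = 1/p = 1/1.03×10^-3″ = 970.9 pc
M = m − 5 log₁₀ d + 5 = 22.15 − 5·2.9872 + 5 = 12.214
M − M_☉ = 12.214 − 4.83 = 7.384
L/L_☉ = 10^(−0.4 × 7.384) = 1.113×10^-3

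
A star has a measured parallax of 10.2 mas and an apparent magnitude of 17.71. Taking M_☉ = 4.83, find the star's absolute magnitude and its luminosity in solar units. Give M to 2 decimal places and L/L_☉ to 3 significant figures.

M ≈ 12.75; L/L_☉ ≈ 6.77×10^-4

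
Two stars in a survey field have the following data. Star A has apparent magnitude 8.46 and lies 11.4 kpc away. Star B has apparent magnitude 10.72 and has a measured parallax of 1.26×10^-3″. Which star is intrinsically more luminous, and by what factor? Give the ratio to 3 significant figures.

Star A is more luminous, by a factor of 1650.

Star A: d = 11.4 kpc = 11400 pc
Star A: M = m − 5 log₁₀ d + 5 = 8.46 − 5·4.0569 + 5 = -6.825
Star B: d = 1/p = 1/1.26×10^-3″ = 793.7 pc
Star B: M = m − 5 log₁₀ d + 5 = 10.72 − 5·2.8996 + 5 = 1.222
ΔM = M_A − M_B = -6.825 − (1.222) = -8.046; smaller M is more luminous → Star A.
L ratio = 10^(0.4 |ΔM|) = 10^3.219 = 1654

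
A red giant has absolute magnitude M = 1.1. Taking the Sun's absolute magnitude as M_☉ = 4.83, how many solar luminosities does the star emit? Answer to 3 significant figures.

L/L_☉ ≈ 31.0

M − M_☉ = 1.1 − 4.83 = -3.730
L/L_☉ = 10^(−0.4 (M − M_☉)) = 10^1.492 = 31.05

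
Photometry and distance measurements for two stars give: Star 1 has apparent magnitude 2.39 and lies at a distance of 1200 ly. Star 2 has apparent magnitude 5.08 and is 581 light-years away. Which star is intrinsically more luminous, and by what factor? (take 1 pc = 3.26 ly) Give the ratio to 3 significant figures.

Star 1 is more luminous, by a factor of 50.8.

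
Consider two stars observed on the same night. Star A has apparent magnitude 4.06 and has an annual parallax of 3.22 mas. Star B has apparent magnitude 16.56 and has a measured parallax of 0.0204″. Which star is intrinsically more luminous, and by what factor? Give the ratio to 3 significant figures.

Star A is more luminous, by a factor of 4.01×10^6.

Star A: p = 3.22 mas = 3.22×10^-3″ → d = 1/p = 310.6 pc
Star A: M = m − 5 log₁₀ d + 5 = 4.06 − 5·2.4921 + 5 = -3.401
Star B: d = 1/p = 1/0.0204″ = 49.02 pc
Star B: M = m − 5 log₁₀ d + 5 = 16.56 − 5·1.6904 + 5 = 13.108
ΔM = M_A − M_B = -3.401 − (13.108) = -16.509; smaller M is more luminous → Star A.
L ratio = 10^(0.4 |ΔM|) = 10^6.604 = 4.014×10^6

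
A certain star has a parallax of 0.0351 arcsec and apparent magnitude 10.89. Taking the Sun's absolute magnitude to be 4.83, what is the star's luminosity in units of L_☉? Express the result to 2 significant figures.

d = 1/p = 1/0.0351″ = 28.49 pc
M = m − 5 log₁₀ d + 5 = 10.89 − 5·1.4547 + 5 = 8.617
M − M_☉ = 8.617 − 4.83 = 3.787
L/L_☉ = 10^(−0.4 × 3.787) = 0.03058

L/L_☉ ≈ 0.031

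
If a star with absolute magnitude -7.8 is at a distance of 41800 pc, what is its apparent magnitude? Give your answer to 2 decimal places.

m = M + 5 log₁₀ d − 5 = -7.8 + 5·4.6212 − 5 = 10.306

m ≈ 10.31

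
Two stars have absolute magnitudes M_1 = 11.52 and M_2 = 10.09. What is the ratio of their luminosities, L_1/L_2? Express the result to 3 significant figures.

L_1/L_2 ≈ 0.268

ΔM = M_1 − M_2 = 1.43
L_1/L_2 = 10^(−0.4 ΔM) = 10^-0.572 = 0.2679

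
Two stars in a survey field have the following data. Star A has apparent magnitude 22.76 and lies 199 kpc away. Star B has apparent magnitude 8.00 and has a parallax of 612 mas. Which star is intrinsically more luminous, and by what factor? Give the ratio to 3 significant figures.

Star A is more luminous, by a factor of 18500.

Star A: d = 199 kpc = 199000 pc
Star A: M = m − 5 log₁₀ d + 5 = 22.76 − 5·5.2989 + 5 = 1.266
Star B: p = 612 mas = 0.612″ → d = 1/p = 1.634 pc
Star B: M = m − 5 log₁₀ d + 5 = 8.00 − 5·0.2132 + 5 = 11.934
ΔM = M_A − M_B = 1.266 − (11.934) = -10.668; smaller M is more luminous → Star A.
L ratio = 10^(0.4 |ΔM|) = 10^4.267 = 18500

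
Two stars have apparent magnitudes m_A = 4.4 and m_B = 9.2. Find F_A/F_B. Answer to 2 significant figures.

F_A/F_B ≈ 83

Δm = 4.4 − (9.2) = -4.8
Flux ratio = 10^(−0.4 Δm) = 10^(−0.4 × -4.8) = 10^1.920 = 83.18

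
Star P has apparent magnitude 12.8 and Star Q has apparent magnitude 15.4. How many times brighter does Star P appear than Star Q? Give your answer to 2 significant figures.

Δm = 12.8 − (15.4) = -2.6
Flux ratio = 10^(−0.4 Δm) = 10^(−0.4 × -2.6) = 10^1.040 = 10.96

11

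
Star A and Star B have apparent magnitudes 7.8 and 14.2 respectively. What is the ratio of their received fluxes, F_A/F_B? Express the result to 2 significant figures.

Magnitude difference = -6.4
Flux ratio = 10^(−0.4 Δm) = 10^(−0.4 × -6.4) = 10^2.560 = 363.1

F_A/F_B ≈ 360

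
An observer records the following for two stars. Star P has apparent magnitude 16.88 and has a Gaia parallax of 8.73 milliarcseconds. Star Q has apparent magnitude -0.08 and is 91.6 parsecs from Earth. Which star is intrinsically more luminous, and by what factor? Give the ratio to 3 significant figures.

Star Q is more luminous, by a factor of 3.89×10^6.

Star P: p = 8.73 mas = 8.73×10^-3″ → d = 1/p = 114.5 pc
Star P: M = m − 5 log₁₀ d + 5 = 16.88 − 5·2.0590 + 5 = 11.585
Star Q: M = m − 5 log₁₀ d + 5 = -0.08 − 5·1.9619 + 5 = -4.889
ΔM = M_P − M_Q = 11.585 − (-4.889) = 16.475; smaller M is more luminous → Star Q.
L ratio = 10^(0.4 |ΔM|) = 10^6.590 = 3.889×10^6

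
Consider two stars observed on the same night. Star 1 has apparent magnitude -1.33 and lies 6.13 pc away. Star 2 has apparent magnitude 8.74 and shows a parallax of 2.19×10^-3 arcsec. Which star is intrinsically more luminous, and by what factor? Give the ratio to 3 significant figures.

Star 1: M = m − 5 log₁₀ d + 5 = -1.33 − 5·0.7875 + 5 = -0.267
Star 2: d = 1/p = 1/2.19×10^-3″ = 456.6 pc
Star 2: M = m − 5 log₁₀ d + 5 = 8.74 − 5·2.6596 + 5 = 0.442
ΔM = M_1 − M_2 = -0.267 − (0.442) = -0.710; smaller M is more luminous → Star 1.
L ratio = 10^(0.4 |ΔM|) = 10^0.284 = 1.922

Star 1 is more luminous, by a factor of 1.92.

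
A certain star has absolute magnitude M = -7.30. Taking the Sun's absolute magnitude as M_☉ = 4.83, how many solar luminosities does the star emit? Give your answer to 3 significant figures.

L/L_☉ ≈ 71100

M − M_☉ = -7.30 − 4.83 = -12.130
L/L_☉ = 10^(−0.4 (M − M_☉)) = 10^4.852 = 71120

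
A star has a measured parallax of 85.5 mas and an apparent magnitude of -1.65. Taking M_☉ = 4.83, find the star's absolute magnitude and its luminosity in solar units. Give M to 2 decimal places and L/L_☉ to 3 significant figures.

M ≈ -1.99; L/L_☉ ≈ 535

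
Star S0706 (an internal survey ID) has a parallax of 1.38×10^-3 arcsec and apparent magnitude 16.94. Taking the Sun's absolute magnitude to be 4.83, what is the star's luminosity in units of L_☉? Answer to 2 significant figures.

L/L_☉ ≈ 0.075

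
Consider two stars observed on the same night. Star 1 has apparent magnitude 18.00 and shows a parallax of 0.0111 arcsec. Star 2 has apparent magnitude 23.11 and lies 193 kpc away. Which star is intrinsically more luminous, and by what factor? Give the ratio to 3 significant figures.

Star 1: d = 1/p = 1/0.0111″ = 90.09 pc
Star 1: M = m − 5 log₁₀ d + 5 = 18.00 − 5·1.9547 + 5 = 13.227
Star 2: d = 193 kpc = 193000 pc
Star 2: M = m − 5 log₁₀ d + 5 = 23.11 − 5·5.2856 + 5 = 1.682
ΔM = M_1 − M_2 = 13.227 − (1.682) = 11.544; smaller M is more luminous → Star 2.
L ratio = 10^(0.4 |ΔM|) = 10^4.618 = 41470

Star 2 is more luminous, by a factor of 41500.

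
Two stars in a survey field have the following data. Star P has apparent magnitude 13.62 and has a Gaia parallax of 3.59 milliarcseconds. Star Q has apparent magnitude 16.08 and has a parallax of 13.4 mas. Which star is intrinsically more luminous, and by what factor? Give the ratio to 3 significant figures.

Star P is more luminous, by a factor of 134.

Star P: p = 3.59 mas = 3.59×10^-3″ → d = 1/p = 278.6 pc
Star P: M = m − 5 log₁₀ d + 5 = 13.62 − 5·2.4449 + 5 = 6.395
Star Q: p = 13.4 mas = 0.0134″ → d = 1/p = 74.63 pc
Star Q: M = m − 5 log₁₀ d + 5 = 16.08 − 5·1.8729 + 5 = 11.716
ΔM = M_P − M_Q = 6.395 − (11.716) = -5.320; smaller M is more luminous → Star P.
L ratio = 10^(0.4 |ΔM|) = 10^2.128 = 134.3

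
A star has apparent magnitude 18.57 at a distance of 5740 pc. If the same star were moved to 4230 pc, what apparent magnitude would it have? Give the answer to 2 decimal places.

Flux ∝ 1/d², so Δm = 5 log₁₀(d₂/d₁) = 5 log₁₀(4230/5740) = -0.663
m₂ = m₁ + Δm = 18.57 + (-0.663) = 17.907

m ≈ 17.91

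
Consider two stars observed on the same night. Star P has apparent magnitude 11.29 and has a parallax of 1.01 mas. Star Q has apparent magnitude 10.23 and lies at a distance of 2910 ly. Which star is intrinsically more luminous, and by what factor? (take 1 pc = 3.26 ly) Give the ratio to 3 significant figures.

Star Q is more luminous, by a factor of 2.16.

Star P: p = 1.01 mas = 1.01×10^-3″ → d = 1/p = 990.1 pc
Star P: M = m − 5 log₁₀ d + 5 = 11.29 − 5·2.9957 + 5 = 1.312
Star Q: d = 2910 ly / 3.26 = 892.6 pc
Star Q: M = m − 5 log₁₀ d + 5 = 10.23 − 5·2.9507 + 5 = 0.477
ΔM = M_P − M_Q = 1.312 − (0.477) = 0.835; smaller M is more luminous → Star Q.
L ratio = 10^(0.4 |ΔM|) = 10^0.334 = 2.158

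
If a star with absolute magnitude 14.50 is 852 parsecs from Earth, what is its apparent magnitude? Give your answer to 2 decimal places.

m ≈ 24.15

m = M + 5 log₁₀ d − 5 = 14.50 + 5·2.9304 − 5 = 24.152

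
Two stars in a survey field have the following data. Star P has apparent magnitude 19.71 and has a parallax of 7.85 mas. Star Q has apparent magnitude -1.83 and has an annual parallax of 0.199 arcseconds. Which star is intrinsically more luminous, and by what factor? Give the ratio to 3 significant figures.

Star Q is more luminous, by a factor of 643000.

Star P: p = 7.85 mas = 7.85×10^-3″ → d = 1/p = 127.4 pc
Star P: M = m − 5 log₁₀ d + 5 = 19.71 − 5·2.1051 + 5 = 14.184
Star Q: d = 1/p = 1/0.199″ = 5.025 pc
Star Q: M = m − 5 log₁₀ d + 5 = -1.83 − 5·0.7011 + 5 = -0.336
ΔM = M_P − M_Q = 14.184 − (-0.336) = 14.520; smaller M is more luminous → Star Q.
L ratio = 10^(0.4 |ΔM|) = 10^5.808 = 642700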